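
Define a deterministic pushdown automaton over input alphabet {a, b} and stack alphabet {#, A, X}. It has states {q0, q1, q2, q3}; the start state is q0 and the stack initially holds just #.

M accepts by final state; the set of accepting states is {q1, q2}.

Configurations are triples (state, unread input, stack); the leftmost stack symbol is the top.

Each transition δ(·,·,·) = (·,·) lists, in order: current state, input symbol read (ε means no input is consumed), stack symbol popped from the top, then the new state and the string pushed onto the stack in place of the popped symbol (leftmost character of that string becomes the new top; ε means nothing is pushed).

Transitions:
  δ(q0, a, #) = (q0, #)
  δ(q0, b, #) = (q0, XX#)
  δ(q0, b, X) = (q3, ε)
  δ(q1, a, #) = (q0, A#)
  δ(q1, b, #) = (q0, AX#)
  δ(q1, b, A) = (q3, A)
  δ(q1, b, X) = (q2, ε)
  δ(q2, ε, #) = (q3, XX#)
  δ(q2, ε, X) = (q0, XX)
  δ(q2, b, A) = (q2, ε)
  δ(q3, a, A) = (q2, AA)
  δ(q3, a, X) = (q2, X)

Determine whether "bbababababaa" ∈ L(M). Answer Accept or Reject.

(q0, bbababababaa, #)
  read b, top #: go to q0, push XX# → (q0, bababababaa, XX#)
  read b, top X: go to q3, push ε → (q3, ababababaa, X#)
  read a, top X: go to q2, push X → (q2, babababaa, X#)
  ε-move, top X: go to q0, push XX → (q0, babababaa, XX#)
  read b, top X: go to q3, push ε → (q3, abababaa, X#)
  read a, top X: go to q2, push X → (q2, bababaa, X#)
  ε-move, top X: go to q0, push XX → (q0, bababaa, XX#)
  read b, top X: go to q3, push ε → (q3, ababaa, X#)
  read a, top X: go to q2, push X → (q2, babaa, X#)
  ε-move, top X: go to q0, push XX → (q0, babaa, XX#)
  read b, top X: go to q3, push ε → (q3, abaa, X#)
  read a, top X: go to q2, push X → (q2, baa, X#)
  ε-move, top X: go to q0, push XX → (q0, baa, XX#)
  read b, top X: go to q3, push ε → (q3, aa, X#)
  read a, top X: go to q2, push X → (q2, a, X#)
  ε-move, top X: go to q0, push XX → (q0, a, XX#)
No transition applies at (q0, a, XX#); input not fully consumed.

Reject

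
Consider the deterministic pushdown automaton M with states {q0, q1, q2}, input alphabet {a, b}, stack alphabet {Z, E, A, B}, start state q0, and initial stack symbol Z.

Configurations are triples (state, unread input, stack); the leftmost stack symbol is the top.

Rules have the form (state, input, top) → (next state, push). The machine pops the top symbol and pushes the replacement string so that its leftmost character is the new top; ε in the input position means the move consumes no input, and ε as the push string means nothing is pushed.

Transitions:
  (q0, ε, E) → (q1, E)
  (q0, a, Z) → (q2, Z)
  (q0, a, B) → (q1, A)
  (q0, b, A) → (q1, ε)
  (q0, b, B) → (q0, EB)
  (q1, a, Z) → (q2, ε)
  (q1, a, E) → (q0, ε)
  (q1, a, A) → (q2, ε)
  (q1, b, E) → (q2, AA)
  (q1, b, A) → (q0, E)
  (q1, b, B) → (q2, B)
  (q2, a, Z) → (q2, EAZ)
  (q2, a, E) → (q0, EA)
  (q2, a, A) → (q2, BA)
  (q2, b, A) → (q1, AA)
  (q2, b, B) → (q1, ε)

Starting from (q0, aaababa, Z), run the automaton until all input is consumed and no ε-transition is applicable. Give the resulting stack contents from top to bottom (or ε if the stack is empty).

AAAZ

(q0, aaababa, Z)
  read a, top Z: go to q2, push Z → (q2, aababa, Z)
  read a, top Z: go to q2, push EAZ → (q2, ababa, EAZ)
  read a, top E: go to q0, push EA → (q0, baba, EAAZ)
  ε-move, top E: go to q1, push E → (q1, baba, EAAZ)
  read b, top E: go to q2, push AA → (q2, aba, AAAAZ)
  read a, top A: go to q2, push BA → (q2, ba, BAAAAZ)
  read b, top B: go to q1, push ε → (q1, a, AAAAZ)
  read a, top A: go to q2, push ε → (q2, ε, AAAZ)
All input consumed in state q2 with stack AAAZ.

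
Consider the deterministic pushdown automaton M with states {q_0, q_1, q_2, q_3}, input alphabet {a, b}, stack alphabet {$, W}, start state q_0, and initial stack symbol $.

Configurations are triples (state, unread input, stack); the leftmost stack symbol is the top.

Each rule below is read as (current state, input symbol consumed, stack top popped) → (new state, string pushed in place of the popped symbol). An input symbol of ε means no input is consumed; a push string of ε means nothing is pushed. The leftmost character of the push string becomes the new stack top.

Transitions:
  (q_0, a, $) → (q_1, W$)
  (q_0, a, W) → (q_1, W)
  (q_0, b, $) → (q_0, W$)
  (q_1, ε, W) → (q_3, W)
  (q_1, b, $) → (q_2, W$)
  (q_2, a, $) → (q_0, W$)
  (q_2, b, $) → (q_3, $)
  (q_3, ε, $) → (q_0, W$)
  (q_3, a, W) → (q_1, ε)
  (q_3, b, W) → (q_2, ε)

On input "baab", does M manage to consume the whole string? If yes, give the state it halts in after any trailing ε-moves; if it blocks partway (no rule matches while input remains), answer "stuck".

q_2

(q_0, baab, $)
  read b, top $: go to q_0, push W$ → (q_0, aab, W$)
  read a, top W: go to q_1, push W → (q_1, ab, W$)
  ε-move, top W: go to q_3, push W → (q_3, ab, W$)
  read a, top W: go to q_1, push ε → (q_1, b, $)
  read b, top $: go to q_2, push W$ → (q_2, ε, W$)
All input consumed; M is in state q_2.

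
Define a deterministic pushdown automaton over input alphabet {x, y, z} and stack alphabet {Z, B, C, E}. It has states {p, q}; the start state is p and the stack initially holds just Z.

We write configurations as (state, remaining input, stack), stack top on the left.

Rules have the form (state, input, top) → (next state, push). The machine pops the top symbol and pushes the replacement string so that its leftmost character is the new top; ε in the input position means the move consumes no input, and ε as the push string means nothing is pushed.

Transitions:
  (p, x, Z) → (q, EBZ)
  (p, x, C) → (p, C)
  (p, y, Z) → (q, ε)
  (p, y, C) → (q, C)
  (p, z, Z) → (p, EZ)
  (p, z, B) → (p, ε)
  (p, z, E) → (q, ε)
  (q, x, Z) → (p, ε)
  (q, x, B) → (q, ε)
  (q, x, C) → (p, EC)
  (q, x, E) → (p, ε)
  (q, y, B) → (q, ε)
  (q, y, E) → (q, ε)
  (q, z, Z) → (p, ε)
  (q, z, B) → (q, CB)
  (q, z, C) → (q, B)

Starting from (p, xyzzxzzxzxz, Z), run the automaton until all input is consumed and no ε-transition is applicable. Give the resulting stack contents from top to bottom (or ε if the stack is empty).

CBZ

(p, xyzzxzzxzxz, Z)
  read x, top Z: go to q, push EBZ → (q, yzzxzzxzxz, EBZ)
  read y, top E: go to q, push ε → (q, zzxzzxzxz, BZ)
  read z, top B: go to q, push CB → (q, zxzzxzxz, CBZ)
  read z, top C: go to q, push B → (q, xzzxzxz, BBZ)
  read x, top B: go to q, push ε → (q, zzxzxz, BZ)
  read z, top B: go to q, push CB → (q, zxzxz, CBZ)
  read z, top C: go to q, push B → (q, xzxz, BBZ)
  read x, top B: go to q, push ε → (q, zxz, BZ)
  read z, top B: go to q, push CB → (q, xz, CBZ)
  read x, top C: go to p, push EC → (p, z, ECBZ)
  read z, top E: go to q, push ε → (q, ε, CBZ)
All input consumed in state q with stack CBZ.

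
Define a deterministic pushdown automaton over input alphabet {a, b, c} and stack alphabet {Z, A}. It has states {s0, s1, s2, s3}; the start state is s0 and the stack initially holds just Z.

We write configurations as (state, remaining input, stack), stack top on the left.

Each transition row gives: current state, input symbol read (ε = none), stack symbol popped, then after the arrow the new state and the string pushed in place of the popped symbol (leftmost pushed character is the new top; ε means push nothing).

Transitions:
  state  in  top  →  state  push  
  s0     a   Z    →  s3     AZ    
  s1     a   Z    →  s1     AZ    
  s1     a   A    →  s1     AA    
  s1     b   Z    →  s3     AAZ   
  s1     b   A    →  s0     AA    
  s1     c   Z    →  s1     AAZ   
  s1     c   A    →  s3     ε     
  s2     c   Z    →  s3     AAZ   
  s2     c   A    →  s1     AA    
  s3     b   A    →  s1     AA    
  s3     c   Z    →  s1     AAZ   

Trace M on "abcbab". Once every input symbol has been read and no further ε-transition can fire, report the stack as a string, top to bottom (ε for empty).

(s0, abcbab, Z)
  read a, top Z: go to s3, push AZ → (s3, bcbab, AZ)
  read b, top A: go to s1, push AA → (s1, cbab, AAZ)
  read c, top A: go to s3, push ε → (s3, bab, AZ)
  read b, top A: go to s1, push AA → (s1, ab, AAZ)
  read a, top A: go to s1, push AA → (s1, b, AAAZ)
  read b, top A: go to s0, push AA → (s0, ε, AAAAZ)
All input consumed in state s0 with stack AAAAZ.

AAAAZ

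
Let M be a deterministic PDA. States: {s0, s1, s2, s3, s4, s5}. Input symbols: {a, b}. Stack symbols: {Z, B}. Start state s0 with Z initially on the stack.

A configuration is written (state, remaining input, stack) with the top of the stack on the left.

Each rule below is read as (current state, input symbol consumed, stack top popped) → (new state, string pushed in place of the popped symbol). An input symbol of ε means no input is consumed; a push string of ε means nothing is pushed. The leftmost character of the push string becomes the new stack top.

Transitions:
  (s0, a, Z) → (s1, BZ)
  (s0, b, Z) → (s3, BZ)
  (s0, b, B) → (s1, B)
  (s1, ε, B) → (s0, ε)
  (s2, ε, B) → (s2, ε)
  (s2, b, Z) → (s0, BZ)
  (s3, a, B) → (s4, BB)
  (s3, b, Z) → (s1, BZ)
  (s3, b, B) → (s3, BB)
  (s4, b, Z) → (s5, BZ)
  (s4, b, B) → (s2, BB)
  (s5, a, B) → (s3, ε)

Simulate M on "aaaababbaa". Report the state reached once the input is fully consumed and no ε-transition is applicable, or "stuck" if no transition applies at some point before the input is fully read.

(s0, aaaababbaa, Z)
  read a, top Z: go to s1, push BZ → (s1, aaababbaa, BZ)
  ε-move, top B: go to s0, push ε → (s0, aaababbaa, Z)
  read a, top Z: go to s1, push BZ → (s1, aababbaa, BZ)
  ε-move, top B: go to s0, push ε → (s0, aababbaa, Z)
  read a, top Z: go to s1, push BZ → (s1, ababbaa, BZ)
  ε-move, top B: go to s0, push ε → (s0, ababbaa, Z)
  read a, top Z: go to s1, push BZ → (s1, babbaa, BZ)
  ε-move, top B: go to s0, push ε → (s0, babbaa, Z)
  read b, top Z: go to s3, push BZ → (s3, abbaa, BZ)
  read a, top B: go to s4, push BB → (s4, bbaa, BBZ)
  read b, top B: go to s2, push BB → (s2, baa, BBBZ)
  ε-move, top B: go to s2, push ε → (s2, baa, BBZ)
  ε-move, top B: go to s2, push ε → (s2, baa, BZ)
  ε-move, top B: go to s2, push ε → (s2, baa, Z)
  read b, top Z: go to s0, push BZ → (s0, aa, BZ)
No transition for (s0, a, top B); M blocks with input aa remaining.

stuck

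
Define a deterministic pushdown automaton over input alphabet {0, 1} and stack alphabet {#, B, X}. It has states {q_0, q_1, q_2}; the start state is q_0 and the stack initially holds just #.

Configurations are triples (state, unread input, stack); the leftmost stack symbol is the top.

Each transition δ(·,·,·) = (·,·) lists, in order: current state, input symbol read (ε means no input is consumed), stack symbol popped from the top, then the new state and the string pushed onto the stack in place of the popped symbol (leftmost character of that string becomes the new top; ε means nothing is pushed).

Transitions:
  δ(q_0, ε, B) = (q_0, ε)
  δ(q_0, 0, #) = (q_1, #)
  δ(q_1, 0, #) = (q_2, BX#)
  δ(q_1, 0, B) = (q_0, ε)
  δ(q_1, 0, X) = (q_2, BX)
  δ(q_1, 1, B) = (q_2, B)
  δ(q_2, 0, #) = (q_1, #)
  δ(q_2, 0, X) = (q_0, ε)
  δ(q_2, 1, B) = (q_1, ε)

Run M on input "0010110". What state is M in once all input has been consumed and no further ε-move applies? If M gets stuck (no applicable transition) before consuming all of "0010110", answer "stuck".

stuck

(q_0, 0010110, #)
  read 0, top #: go to q_1, push # → (q_1, 010110, #)
  read 0, top #: go to q_2, push BX# → (q_2, 10110, BX#)
  read 1, top B: go to q_1, push ε → (q_1, 0110, X#)
  read 0, top X: go to q_2, push BX → (q_2, 110, BX#)
  read 1, top B: go to q_1, push ε → (q_1, 10, X#)
No transition for (q_1, 1, top X); M blocks with input 10 remaining.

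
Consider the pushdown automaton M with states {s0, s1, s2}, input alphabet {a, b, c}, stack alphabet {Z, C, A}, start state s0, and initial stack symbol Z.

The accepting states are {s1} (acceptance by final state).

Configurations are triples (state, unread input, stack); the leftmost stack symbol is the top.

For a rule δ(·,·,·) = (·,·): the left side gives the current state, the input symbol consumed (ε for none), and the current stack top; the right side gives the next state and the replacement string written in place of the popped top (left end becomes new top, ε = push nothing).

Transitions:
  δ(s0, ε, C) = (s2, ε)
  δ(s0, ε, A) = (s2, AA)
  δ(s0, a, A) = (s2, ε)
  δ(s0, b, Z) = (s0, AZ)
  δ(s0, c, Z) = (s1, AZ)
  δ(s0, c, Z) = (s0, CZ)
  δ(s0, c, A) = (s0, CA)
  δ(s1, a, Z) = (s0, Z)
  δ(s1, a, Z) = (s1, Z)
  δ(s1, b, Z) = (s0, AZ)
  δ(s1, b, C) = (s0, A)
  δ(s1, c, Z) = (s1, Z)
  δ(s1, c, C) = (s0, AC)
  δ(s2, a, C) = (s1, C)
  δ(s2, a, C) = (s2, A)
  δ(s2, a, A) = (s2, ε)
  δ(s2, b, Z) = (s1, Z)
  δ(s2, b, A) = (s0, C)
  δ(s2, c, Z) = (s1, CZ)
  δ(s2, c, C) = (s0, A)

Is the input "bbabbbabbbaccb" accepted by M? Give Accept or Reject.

No computation consumes all input and reaches a final state.

Reject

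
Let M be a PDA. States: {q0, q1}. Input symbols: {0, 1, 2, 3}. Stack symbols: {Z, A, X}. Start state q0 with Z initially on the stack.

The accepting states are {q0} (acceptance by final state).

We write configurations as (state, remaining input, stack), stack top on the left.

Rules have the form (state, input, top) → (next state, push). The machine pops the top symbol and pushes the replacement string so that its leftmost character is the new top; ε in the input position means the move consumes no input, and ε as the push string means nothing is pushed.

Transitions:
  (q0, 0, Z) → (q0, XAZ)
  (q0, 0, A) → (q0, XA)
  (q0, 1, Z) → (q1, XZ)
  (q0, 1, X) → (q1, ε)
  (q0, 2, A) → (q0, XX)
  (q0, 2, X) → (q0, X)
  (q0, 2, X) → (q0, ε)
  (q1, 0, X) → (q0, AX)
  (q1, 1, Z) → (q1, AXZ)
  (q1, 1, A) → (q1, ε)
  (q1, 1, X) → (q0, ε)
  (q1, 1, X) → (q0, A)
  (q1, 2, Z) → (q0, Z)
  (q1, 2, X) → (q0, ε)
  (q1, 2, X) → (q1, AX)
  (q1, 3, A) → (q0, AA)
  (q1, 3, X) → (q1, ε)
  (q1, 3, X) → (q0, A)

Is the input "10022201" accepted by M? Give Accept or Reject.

Reject

No computation consumes all input and reaches a final state.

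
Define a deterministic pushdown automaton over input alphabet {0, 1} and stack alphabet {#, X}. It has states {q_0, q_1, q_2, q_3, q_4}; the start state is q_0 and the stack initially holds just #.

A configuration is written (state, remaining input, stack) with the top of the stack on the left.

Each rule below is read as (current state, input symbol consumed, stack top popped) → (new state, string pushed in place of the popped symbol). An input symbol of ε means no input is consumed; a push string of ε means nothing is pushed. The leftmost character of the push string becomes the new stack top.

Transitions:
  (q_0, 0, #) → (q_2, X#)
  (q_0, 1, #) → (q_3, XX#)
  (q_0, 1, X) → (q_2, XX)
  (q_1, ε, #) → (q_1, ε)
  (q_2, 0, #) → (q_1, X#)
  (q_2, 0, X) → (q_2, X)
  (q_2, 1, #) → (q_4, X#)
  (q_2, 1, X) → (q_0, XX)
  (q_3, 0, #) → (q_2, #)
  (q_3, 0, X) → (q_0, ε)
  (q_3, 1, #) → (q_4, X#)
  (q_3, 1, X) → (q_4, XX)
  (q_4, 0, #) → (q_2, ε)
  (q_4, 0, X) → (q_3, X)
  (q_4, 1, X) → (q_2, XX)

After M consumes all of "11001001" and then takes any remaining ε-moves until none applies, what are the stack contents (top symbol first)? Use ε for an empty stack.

XXXX#

(q_0, 11001001, #)
  read 1, top #: go to q_3, push XX# → (q_3, 1001001, XX#)
  read 1, top X: go to q_4, push XX → (q_4, 001001, XXX#)
  read 0, top X: go to q_3, push X → (q_3, 01001, XXX#)
  read 0, top X: go to q_0, push ε → (q_0, 1001, XX#)
  read 1, top X: go to q_2, push XX → (q_2, 001, XXX#)
  read 0, top X: go to q_2, push X → (q_2, 01, XXX#)
  read 0, top X: go to q_2, push X → (q_2, 1, XXX#)
  read 1, top X: go to q_0, push XX → (q_0, ε, XXXX#)
All input consumed in state q_0 with stack XXXX#.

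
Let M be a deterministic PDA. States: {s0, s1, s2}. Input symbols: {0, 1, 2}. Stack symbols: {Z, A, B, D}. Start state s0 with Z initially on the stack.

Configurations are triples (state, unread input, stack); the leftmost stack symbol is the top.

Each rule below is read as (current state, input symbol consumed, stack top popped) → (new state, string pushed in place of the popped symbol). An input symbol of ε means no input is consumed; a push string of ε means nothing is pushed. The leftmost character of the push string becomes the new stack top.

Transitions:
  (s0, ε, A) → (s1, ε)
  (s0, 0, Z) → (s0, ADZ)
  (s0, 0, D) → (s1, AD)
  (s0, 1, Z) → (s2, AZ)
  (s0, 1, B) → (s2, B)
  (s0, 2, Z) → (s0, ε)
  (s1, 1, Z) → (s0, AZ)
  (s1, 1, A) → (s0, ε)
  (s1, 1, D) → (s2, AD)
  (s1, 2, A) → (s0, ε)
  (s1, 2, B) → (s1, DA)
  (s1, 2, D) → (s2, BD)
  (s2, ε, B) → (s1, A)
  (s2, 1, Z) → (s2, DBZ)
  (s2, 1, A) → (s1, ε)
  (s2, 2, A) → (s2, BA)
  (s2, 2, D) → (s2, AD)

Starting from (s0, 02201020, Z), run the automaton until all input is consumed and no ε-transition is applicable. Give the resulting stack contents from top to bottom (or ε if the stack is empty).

ADZ

(s0, 02201020, Z)
  read 0, top Z: go to s0, push ADZ → (s0, 2201020, ADZ)
  ε-move, top A: go to s1, push ε → (s1, 2201020, DZ)
  read 2, top D: go to s2, push BD → (s2, 201020, BDZ)
  ε-move, top B: go to s1, push A → (s1, 201020, ADZ)
  read 2, top A: go to s0, push ε → (s0, 01020, DZ)
  read 0, top D: go to s1, push AD → (s1, 1020, ADZ)
  read 1, top A: go to s0, push ε → (s0, 020, DZ)
  read 0, top D: go to s1, push AD → (s1, 20, ADZ)
  read 2, top A: go to s0, push ε → (s0, 0, DZ)
  read 0, top D: go to s1, push AD → (s1, ε, ADZ)
All input consumed in state s1 with stack ADZ.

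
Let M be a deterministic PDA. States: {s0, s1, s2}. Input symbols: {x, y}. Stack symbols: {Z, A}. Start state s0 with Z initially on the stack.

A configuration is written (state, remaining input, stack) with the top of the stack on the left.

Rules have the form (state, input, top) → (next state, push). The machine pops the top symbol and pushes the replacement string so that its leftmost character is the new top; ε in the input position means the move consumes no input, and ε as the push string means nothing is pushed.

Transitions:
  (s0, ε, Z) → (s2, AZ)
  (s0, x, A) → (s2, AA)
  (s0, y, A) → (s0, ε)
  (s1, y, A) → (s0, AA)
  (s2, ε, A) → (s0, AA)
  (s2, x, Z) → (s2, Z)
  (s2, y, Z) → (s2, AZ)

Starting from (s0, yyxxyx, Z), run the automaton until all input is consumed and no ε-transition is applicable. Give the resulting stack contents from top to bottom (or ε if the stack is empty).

AAAAAAAZ

(s0, yyxxyx, Z)
  ε-move, top Z: go to s2, push AZ → (s2, yyxxyx, AZ)
  ε-move, top A: go to s0, push AA → (s0, yyxxyx, AAZ)
  read y, top A: go to s0, push ε → (s0, yxxyx, AZ)
  read y, top A: go to s0, push ε → (s0, xxyx, Z)
  ε-move, top Z: go to s2, push AZ → (s2, xxyx, AZ)
  ε-move, top A: go to s0, push AA → (s0, xxyx, AAZ)
  read x, top A: go to s2, push AA → (s2, xyx, AAAZ)
  ε-move, top A: go to s0, push AA → (s0, xyx, AAAAZ)
  read x, top A: go to s2, push AA → (s2, yx, AAAAAZ)
  ε-move, top A: go to s0, push AA → (s0, yx, AAAAAAZ)
  read y, top A: go to s0, push ε → (s0, x, AAAAAZ)
  read x, top A: go to s2, push AA → (s2, ε, AAAAAAZ)
  ε-move, top A: go to s0, push AA → (s0, ε, AAAAAAAZ)
All input consumed in state s0 with stack AAAAAAAZ.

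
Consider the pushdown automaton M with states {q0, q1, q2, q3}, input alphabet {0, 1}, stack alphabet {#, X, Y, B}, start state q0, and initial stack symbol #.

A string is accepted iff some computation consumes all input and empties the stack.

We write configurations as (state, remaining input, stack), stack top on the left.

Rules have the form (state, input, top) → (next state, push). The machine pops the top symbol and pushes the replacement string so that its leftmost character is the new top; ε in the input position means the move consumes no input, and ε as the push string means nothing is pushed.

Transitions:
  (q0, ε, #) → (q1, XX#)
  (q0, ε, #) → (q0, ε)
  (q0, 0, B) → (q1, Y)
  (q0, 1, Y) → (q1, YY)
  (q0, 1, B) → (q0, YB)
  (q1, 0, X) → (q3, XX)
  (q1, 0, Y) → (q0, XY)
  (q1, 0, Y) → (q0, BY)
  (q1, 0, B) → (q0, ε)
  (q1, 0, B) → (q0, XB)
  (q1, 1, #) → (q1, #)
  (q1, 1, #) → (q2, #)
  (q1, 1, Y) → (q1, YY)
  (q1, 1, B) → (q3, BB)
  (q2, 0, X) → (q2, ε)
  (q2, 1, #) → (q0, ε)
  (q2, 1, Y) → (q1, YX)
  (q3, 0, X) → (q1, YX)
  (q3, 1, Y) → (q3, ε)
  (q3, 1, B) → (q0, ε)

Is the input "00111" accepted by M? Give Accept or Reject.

Reject

No computation consumes all input and empties the stack.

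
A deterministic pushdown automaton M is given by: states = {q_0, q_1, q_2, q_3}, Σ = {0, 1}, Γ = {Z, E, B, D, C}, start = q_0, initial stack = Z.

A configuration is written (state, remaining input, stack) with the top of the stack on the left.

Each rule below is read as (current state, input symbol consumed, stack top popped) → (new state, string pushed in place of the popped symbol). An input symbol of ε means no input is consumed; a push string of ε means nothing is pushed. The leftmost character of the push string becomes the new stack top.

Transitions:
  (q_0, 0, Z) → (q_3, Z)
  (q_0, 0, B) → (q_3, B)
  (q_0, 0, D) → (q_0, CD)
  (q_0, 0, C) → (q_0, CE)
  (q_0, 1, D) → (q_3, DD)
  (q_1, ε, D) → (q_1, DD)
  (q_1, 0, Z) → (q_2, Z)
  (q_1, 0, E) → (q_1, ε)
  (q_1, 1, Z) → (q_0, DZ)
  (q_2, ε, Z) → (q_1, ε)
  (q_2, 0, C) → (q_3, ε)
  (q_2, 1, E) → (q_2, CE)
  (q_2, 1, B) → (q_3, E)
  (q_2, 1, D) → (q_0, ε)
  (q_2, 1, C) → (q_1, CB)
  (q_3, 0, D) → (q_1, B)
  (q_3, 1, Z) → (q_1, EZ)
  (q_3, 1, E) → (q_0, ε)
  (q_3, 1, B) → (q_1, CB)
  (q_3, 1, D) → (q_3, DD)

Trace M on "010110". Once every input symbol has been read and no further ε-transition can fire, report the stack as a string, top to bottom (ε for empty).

BDZ

(q_0, 010110, Z) ⊢ (q_3, 10110, Z) ⊢ (q_1, 0110, EZ) ⊢ (q_1, 110, Z) ⊢ (q_0, 10, DZ) ⊢ (q_3, 0, DDZ) ⊢ (q_1, ε, BDZ)
All input consumed in state q_1 with stack BDZ.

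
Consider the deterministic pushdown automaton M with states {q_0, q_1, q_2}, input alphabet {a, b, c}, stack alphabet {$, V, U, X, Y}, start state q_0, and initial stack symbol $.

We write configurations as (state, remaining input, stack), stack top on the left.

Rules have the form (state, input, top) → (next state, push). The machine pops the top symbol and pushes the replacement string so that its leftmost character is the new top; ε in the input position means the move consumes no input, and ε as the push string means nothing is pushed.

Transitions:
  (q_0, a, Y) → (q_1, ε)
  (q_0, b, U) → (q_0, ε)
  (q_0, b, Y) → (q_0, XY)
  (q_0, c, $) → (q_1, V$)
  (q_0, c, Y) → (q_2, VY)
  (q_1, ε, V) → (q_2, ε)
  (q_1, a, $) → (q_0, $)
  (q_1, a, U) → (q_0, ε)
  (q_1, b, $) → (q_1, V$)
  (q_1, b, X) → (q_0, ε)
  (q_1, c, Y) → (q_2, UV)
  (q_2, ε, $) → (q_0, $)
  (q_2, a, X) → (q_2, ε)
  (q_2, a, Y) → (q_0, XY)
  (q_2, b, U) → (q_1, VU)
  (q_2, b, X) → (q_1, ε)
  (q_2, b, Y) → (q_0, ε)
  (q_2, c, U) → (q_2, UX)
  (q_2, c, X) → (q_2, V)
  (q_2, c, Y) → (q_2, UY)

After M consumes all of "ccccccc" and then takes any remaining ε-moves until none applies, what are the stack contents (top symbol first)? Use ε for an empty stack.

(q_0, ccccccc, $) ⊢ (q_1, cccccc, V$) ⊢ (q_2, cccccc, $) ⊢ (q_0, cccccc, $) ⊢ (q_1, ccccc, V$) ⊢ (q_2, ccccc, $) ⊢ (q_0, ccccc, $) ⊢ (q_1, cccc, V$) ⊢ (q_2, cccc, $) ⊢ (q_0, cccc, $) ⊢ (q_1, ccc, V$) ⊢ (q_2, ccc, $) ⊢ (q_0, ccc, $) ⊢ (q_1, cc, V$) ⊢ (q_2, cc, $) ⊢ (q_0, cc, $) ⊢ (q_1, c, V$) ⊢ (q_2, c, $) ⊢ (q_0, c, $) ⊢ (q_1, ε, V$) ⊢ (q_2, ε, $) ⊢ (q_0, ε, $)
All input consumed in state q_0 with stack $.

$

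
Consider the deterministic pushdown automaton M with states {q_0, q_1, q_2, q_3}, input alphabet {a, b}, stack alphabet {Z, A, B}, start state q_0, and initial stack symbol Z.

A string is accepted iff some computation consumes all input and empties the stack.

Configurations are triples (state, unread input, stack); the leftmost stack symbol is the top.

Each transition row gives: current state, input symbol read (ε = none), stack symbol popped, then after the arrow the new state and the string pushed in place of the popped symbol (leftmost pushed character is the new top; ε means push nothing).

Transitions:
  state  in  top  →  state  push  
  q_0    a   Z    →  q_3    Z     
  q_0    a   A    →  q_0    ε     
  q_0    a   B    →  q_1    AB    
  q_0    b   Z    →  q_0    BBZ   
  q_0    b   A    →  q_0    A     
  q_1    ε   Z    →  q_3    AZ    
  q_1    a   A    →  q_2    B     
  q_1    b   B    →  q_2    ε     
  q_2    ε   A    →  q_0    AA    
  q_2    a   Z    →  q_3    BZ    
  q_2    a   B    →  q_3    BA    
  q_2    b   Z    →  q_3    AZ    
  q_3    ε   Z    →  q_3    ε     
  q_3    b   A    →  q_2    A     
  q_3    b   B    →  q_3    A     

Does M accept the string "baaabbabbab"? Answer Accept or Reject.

Reject

(q_0, baaabbabbab, Z)
  read b, top Z: go to q_0, push BBZ → (q_0, aaabbabbab, BBZ)
  read a, top B: go to q_1, push AB → (q_1, aabbabbab, ABBZ)
  read a, top A: go to q_2, push B → (q_2, abbabbab, BBBZ)
  read a, top B: go to q_3, push BA → (q_3, bbabbab, BABBZ)
  read b, top B: go to q_3, push A → (q_3, babbab, AABBZ)
  read b, top A: go to q_2, push A → (q_2, abbab, AABBZ)
  ε-move, top A: go to q_0, push AA → (q_0, abbab, AAABBZ)
  read a, top A: go to q_0, push ε → (q_0, bbab, AABBZ)
  read b, top A: go to q_0, push A → (q_0, bab, AABBZ)
  read b, top A: go to q_0, push A → (q_0, ab, AABBZ)
  read a, top A: go to q_0, push ε → (q_0, b, ABBZ)
  read b, top A: go to q_0, push A → (q_0, ε, ABBZ)
All input consumed; stack is ABBZ, not empty, and no further ε-move applies.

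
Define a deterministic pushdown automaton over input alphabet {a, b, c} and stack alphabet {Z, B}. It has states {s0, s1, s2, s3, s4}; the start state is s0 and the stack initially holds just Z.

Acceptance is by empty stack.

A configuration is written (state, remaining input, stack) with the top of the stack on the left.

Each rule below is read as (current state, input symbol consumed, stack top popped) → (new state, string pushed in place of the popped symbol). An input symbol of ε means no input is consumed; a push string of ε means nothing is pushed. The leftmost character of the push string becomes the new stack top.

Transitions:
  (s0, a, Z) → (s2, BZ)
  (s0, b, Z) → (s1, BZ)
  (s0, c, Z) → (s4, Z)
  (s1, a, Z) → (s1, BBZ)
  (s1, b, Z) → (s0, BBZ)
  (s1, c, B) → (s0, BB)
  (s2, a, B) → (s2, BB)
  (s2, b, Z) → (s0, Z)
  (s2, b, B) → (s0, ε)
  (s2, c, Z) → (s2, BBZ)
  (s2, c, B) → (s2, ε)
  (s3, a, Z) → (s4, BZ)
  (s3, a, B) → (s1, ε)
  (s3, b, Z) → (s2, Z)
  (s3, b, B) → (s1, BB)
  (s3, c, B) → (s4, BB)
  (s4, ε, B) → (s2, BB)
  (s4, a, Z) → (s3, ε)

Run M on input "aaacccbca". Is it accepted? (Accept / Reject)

Accept

(s0, aaacccbca, Z) ⊢ (s2, aacccbca, BZ) ⊢ (s2, acccbca, BBZ) ⊢ (s2, cccbca, BBBZ) ⊢ (s2, ccbca, BBZ) ⊢ (s2, cbca, BZ) ⊢ (s2, bca, Z) ⊢ (s0, ca, Z) ⊢ (s4, a, Z) ⊢ (s3, ε, ε)
All input consumed and the stack is empty.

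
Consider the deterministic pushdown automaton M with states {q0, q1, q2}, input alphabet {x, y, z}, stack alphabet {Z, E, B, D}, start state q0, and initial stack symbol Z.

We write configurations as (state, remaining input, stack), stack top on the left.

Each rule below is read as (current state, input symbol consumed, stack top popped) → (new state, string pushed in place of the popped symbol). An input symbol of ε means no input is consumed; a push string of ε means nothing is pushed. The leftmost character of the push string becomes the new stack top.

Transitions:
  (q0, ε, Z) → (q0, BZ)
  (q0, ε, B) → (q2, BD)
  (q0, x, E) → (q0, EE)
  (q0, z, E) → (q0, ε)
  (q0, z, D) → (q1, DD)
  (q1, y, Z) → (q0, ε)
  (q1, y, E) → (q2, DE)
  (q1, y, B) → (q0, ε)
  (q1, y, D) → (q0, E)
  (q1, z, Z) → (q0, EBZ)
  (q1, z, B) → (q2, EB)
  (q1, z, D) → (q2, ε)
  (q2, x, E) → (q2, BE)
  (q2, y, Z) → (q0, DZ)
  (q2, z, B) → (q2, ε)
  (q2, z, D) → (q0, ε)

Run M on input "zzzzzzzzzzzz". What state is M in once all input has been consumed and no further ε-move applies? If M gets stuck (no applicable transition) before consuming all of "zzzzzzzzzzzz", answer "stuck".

q2

(q0, zzzzzzzzzzzz, Z)
  ε-move, top Z: go to q0, push BZ → (q0, zzzzzzzzzzzz, BZ)
  ε-move, top B: go to q2, push BD → (q2, zzzzzzzzzzzz, BDZ)
  read z, top B: go to q2, push ε → (q2, zzzzzzzzzzz, DZ)
  read z, top D: go to q0, push ε → (q0, zzzzzzzzzz, Z)
  ε-move, top Z: go to q0, push BZ → (q0, zzzzzzzzzz, BZ)
  ε-move, top B: go to q2, push BD → (q2, zzzzzzzzzz, BDZ)
  read z, top B: go to q2, push ε → (q2, zzzzzzzzz, DZ)
  read z, top D: go to q0, push ε → (q0, zzzzzzzz, Z)
  ε-move, top Z: go to q0, push BZ → (q0, zzzzzzzz, BZ)
  ε-move, top B: go to q2, push BD → (q2, zzzzzzzz, BDZ)
  read z, top B: go to q2, push ε → (q2, zzzzzzz, DZ)
  read z, top D: go to q0, push ε → (q0, zzzzzz, Z)
  ε-move, top Z: go to q0, push BZ → (q0, zzzzzz, BZ)
  ε-move, top B: go to q2, push BD → (q2, zzzzzz, BDZ)
  read z, top B: go to q2, push ε → (q2, zzzzz, DZ)
  read z, top D: go to q0, push ε → (q0, zzzz, Z)
  ε-move, top Z: go to q0, push BZ → (q0, zzzz, BZ)
  ε-move, top B: go to q2, push BD → (q2, zzzz, BDZ)
  read z, top B: go to q2, push ε → (q2, zzz, DZ)
  read z, top D: go to q0, push ε → (q0, zz, Z)
  ε-move, top Z: go to q0, push BZ → (q0, zz, BZ)
  ε-move, top B: go to q2, push BD → (q2, zz, BDZ)
  read z, top B: go to q2, push ε → (q2, z, DZ)
  read z, top D: go to q0, push ε → (q0, ε, Z)
  ε-move, top Z: go to q0, push BZ → (q0, ε, BZ)
  ε-move, top B: go to q2, push BD → (q2, ε, BDZ)
All input consumed; M is in state q2.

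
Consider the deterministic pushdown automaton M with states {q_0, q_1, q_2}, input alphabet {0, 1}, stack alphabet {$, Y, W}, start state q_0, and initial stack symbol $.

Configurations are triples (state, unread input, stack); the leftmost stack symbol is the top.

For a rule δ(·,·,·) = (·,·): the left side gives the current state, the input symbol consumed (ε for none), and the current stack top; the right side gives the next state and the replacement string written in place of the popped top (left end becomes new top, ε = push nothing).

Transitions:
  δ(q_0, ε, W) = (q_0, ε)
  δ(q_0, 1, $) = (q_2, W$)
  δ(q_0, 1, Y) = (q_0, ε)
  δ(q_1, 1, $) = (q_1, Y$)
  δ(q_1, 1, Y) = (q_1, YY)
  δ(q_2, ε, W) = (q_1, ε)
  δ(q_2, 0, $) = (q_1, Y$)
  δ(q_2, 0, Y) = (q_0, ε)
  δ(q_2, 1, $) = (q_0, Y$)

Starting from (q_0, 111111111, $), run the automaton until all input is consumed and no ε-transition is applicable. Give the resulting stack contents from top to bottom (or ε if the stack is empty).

(q_0, 111111111, $)
  read 1, top $: go to q_2, push W$ → (q_2, 11111111, W$)
  ε-move, top W: go to q_1, push ε → (q_1, 11111111, $)
  read 1, top $: go to q_1, push Y$ → (q_1, 1111111, Y$)
  read 1, top Y: go to q_1, push YY → (q_1, 111111, YY$)
  read 1, top Y: go to q_1, push YY → (q_1, 11111, YYY$)
  read 1, top Y: go to q_1, push YY → (q_1, 1111, YYYY$)
  read 1, top Y: go to q_1, push YY → (q_1, 111, YYYYY$)
  read 1, top Y: go to q_1, push YY → (q_1, 11, YYYYYY$)
  read 1, top Y: go to q_1, push YY → (q_1, 1, YYYYYYY$)
  read 1, top Y: go to q_1, push YY → (q_1, ε, YYYYYYYY$)
All input consumed in state q_1 with stack YYYYYYYY$.

YYYYYYYY$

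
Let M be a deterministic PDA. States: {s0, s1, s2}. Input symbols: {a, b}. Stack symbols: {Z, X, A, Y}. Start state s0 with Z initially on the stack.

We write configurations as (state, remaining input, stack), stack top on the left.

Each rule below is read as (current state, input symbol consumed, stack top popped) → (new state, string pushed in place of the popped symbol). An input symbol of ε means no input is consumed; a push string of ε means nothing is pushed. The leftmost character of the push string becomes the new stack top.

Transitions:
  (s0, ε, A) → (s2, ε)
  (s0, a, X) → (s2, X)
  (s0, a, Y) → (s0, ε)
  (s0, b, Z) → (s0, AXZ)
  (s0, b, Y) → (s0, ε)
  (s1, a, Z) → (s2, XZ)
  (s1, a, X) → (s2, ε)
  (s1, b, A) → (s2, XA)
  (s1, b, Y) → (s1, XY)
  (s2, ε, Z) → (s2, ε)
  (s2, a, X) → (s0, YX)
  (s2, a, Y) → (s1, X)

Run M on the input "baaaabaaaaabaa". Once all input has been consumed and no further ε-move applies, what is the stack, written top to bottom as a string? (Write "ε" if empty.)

(s0, baaaabaaaaabaa, Z)
  read b, top Z: go to s0, push AXZ → (s0, aaaabaaaaabaa, AXZ)
  ε-move, top A: go to s2, push ε → (s2, aaaabaaaaabaa, XZ)
  read a, top X: go to s0, push YX → (s0, aaabaaaaabaa, YXZ)
  read a, top Y: go to s0, push ε → (s0, aabaaaaabaa, XZ)
  read a, top X: go to s2, push X → (s2, abaaaaabaa, XZ)
  read a, top X: go to s0, push YX → (s0, baaaaabaa, YXZ)
  read b, top Y: go to s0, push ε → (s0, aaaaabaa, XZ)
  read a, top X: go to s2, push X → (s2, aaaabaa, XZ)
  read a, top X: go to s0, push YX → (s0, aaabaa, YXZ)
  read a, top Y: go to s0, push ε → (s0, aabaa, XZ)
  read a, top X: go to s2, push X → (s2, abaa, XZ)
  read a, top X: go to s0, push YX → (s0, baa, YXZ)
  read b, top Y: go to s0, push ε → (s0, aa, XZ)
  read a, top X: go to s2, push X → (s2, a, XZ)
  read a, top X: go to s0, push YX → (s0, ε, YXZ)
All input consumed in state s0 with stack YXZ.

YXZ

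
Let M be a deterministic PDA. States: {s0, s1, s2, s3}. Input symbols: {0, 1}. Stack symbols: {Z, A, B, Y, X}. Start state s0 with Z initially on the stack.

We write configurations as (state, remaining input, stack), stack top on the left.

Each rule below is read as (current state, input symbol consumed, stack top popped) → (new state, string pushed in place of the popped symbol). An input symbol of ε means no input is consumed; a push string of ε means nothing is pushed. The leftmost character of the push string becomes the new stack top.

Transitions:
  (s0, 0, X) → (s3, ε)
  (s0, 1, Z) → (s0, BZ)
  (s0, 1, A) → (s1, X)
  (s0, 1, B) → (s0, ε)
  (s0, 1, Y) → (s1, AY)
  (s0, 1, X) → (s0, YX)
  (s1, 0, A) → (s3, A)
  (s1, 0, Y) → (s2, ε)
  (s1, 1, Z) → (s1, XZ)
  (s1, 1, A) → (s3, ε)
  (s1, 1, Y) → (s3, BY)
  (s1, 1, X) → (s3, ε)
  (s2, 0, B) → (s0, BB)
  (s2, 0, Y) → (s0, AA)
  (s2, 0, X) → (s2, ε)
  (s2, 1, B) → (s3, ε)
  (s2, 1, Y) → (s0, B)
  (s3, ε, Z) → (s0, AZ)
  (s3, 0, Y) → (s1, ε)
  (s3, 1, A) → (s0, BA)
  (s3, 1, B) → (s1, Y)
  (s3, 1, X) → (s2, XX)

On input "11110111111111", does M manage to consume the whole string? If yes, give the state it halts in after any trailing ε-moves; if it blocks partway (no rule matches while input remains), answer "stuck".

(s0, 11110111111111, Z)
  read 1, top Z: go to s0, push BZ → (s0, 1110111111111, BZ)
  read 1, top B: go to s0, push ε → (s0, 110111111111, Z)
  read 1, top Z: go to s0, push BZ → (s0, 10111111111, BZ)
  read 1, top B: go to s0, push ε → (s0, 0111111111, Z)
No transition for (s0, 0, top Z); M blocks with input 0111111111 remaining.

stuck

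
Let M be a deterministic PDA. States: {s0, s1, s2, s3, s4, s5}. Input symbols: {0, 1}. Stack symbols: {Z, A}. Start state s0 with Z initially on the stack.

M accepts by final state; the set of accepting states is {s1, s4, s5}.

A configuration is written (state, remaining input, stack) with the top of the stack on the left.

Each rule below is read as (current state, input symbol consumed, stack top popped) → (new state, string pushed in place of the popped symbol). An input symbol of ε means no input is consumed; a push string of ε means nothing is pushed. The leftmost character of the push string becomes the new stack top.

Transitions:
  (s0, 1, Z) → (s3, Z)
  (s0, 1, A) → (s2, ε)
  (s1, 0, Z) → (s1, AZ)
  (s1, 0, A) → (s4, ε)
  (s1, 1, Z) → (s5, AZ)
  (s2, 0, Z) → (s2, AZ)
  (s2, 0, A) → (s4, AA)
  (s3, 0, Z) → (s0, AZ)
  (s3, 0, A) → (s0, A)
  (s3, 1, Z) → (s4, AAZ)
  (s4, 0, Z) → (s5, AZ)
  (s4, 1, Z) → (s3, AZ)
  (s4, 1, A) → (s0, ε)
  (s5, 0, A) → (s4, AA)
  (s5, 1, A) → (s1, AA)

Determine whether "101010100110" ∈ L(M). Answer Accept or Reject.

Reject

(s0, 101010100110, Z)
  read 1, top Z: go to s3, push Z → (s3, 01010100110, Z)
  read 0, top Z: go to s0, push AZ → (s0, 1010100110, AZ)
  read 1, top A: go to s2, push ε → (s2, 010100110, Z)
  read 0, top Z: go to s2, push AZ → (s2, 10100110, AZ)
No transition applies at (s2, 10100110, AZ); input not fully consumed.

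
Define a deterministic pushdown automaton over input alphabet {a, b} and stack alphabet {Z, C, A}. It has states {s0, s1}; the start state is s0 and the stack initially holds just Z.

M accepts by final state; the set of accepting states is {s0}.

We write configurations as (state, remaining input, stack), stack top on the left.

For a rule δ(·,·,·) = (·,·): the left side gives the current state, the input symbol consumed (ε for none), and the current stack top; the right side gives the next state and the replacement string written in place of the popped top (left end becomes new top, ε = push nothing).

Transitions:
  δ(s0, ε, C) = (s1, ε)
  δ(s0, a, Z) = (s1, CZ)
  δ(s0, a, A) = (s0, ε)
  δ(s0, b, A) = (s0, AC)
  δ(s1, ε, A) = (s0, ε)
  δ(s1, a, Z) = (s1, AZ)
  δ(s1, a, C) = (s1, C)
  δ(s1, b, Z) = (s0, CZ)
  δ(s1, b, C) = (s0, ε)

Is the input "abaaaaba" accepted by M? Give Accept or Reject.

Reject

(s0, abaaaaba, Z)
  read a, top Z: go to s1, push CZ → (s1, baaaaba, CZ)
  read b, top C: go to s0, push ε → (s0, aaaaba, Z)
  read a, top Z: go to s1, push CZ → (s1, aaaba, CZ)
  read a, top C: go to s1, push C → (s1, aaba, CZ)
  read a, top C: go to s1, push C → (s1, aba, CZ)
  read a, top C: go to s1, push C → (s1, ba, CZ)
  read b, top C: go to s0, push ε → (s0, a, Z)
  read a, top Z: go to s1, push CZ → (s1, ε, CZ)
All input consumed; state s1 ∉ F and no further ε-move applies.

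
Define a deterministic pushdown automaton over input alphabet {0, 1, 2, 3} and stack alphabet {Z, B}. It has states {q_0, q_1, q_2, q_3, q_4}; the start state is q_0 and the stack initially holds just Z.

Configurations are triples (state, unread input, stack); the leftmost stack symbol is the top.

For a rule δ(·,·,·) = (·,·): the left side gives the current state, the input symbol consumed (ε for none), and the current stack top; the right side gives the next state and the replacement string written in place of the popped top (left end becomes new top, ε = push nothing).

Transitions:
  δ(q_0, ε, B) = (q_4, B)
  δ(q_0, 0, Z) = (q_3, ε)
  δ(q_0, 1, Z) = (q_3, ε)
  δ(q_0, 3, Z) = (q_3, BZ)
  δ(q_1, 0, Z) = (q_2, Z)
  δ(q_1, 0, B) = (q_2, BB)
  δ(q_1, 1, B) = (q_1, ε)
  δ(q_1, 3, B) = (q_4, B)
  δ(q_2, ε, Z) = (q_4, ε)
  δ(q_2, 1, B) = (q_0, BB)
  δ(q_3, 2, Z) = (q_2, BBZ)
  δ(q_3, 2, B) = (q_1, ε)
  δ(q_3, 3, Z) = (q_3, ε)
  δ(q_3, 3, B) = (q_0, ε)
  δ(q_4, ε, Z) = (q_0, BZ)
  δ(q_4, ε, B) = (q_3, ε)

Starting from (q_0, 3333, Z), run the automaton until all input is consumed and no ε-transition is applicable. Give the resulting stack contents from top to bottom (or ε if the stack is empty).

(q_0, 3333, Z) ⊢ (q_3, 333, BZ) ⊢ (q_0, 33, Z) ⊢ (q_3, 3, BZ) ⊢ (q_0, ε, Z)
All input consumed in state q_0 with stack Z.

Z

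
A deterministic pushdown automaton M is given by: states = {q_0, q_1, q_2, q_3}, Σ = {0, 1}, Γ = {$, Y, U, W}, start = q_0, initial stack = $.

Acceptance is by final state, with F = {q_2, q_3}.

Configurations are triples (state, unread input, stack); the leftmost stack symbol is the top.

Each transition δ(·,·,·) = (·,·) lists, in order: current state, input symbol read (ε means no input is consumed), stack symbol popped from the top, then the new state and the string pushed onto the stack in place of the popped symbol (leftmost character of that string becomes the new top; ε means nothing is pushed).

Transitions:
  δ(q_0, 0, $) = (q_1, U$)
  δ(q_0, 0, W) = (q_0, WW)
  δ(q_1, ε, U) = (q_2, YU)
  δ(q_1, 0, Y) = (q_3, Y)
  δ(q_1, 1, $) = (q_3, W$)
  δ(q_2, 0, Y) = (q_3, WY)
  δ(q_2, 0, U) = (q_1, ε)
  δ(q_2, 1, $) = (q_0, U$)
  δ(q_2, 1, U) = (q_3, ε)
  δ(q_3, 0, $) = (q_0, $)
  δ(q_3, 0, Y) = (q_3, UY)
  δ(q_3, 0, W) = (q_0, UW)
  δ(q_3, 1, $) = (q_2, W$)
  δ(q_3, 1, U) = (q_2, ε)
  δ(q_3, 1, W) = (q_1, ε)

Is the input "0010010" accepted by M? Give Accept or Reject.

Accept

(q_0, 0010010, $) ⊢ (q_1, 010010, U$) ⊢ (q_2, 010010, YU$) ⊢ (q_3, 10010, WYU$) ⊢ (q_1, 0010, YU$) ⊢ (q_3, 010, YU$) ⊢ (q_3, 10, UYU$) ⊢ (q_2, 0, YU$) ⊢ (q_3, ε, WYU$)
All input consumed; state q_3 ∈ F.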